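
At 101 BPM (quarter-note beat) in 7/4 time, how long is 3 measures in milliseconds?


Quarter-note beat duration = 60000 / 101 ms
Beats per measure (7/4) = 7
One measure = 7 × 60000 / 101 = 420000 / 101 ms
3 measures = 3 × 420000 / 101 = 1260000 / 101
= 12475.2 ms


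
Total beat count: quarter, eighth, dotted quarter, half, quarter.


Let's work it out.
Beat values:
  quarter = 1 beat
  eighth = 0.5 beats
  dotted quarter = 1.5 beats
  half = 2 beats
  quarter = 1 beat
Sum = 1 + 0.5 + 1.5 + 2 + 1
= 6 beats


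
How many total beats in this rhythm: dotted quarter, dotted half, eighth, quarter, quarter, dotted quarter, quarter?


Step by step:
Beat values:
  dotted quarter = 1.5 beats
  dotted half = 3 beats
  eighth = 0.5 beats
  quarter = 1 beat
  quarter = 1 beat
  dotted quarter = 1.5 beats
  quarter = 1 beat
Sum = 1.5 + 3 + 0.5 + 1 + 1 + 1.5 + 1
= 9.5 beats


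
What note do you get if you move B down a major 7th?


Solution.
major 7th: 7 letter names, 11 semitones
Letter: B - 6 → C
Pitch: B - 11 semitones, spelled as a C → C
= C


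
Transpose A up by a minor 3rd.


minor 3rd: 3 letter names, 3 semitones
Letter: A + 2 → C
Pitch: A + 3 semitones, spelled as a C → C
= C


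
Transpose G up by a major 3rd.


major 3rd: 3 letter names, 4 semitones
Letter: G + 2 → B
Pitch: G + 4 semitones, spelled as a B → B
= B


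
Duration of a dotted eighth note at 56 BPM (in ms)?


One quarter-note beat = 60000 / BPM = 60000 / 56 ms
Dotted eighth note = 3/4 × quarter note
Duration = 3/4 × 60000 / 56 = 45000 / 56
= 803.6 ms


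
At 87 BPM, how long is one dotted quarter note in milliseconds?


Working:
One quarter-note beat = 60000 / BPM = 60000 / 87 ms
Dotted quarter note = 3/2 × quarter note
Duration = 3/2 × 60000 / 87 = 90000 / 87
= 1034.5 ms


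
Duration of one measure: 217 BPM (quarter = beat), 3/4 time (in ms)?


Working:
Quarter-note beat duration = 60000 / 217 ms
Beats per measure (3/4) = 3
One measure = 3 × 60000 / 217 = 180000 / 217 ms
= 829.5 ms


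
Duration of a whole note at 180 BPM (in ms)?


Step by step:
One quarter-note beat = 60000 / BPM = 60000 / 180 ms
Whole note = 4 × quarter note
Duration = 4 × 60000 / 180 = 240000 / 180
= 1333.3 ms


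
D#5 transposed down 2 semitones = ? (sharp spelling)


Working:
D#5: chromatic position 3 in octave 5 → absolute = 5×12 + 3 = 63
Transpose down 2: 63 - 2 = 61
61 = 5×12 + 1 → C# in octave 5
Result = C#5


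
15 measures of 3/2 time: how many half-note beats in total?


Working:
Time signature 3/2: the bottom number 2 means the half note gets one count
The top number 3 means 3 half-note beats per measure
Total = 3 × 15 measures
= 45 half-note beats


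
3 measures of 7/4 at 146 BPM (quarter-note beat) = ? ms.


Solution.
Quarter-note beat duration = 60000 / 146 ms
Beats per measure (7/4) = 7
One measure = 7 × 60000 / 146 = 420000 / 146 ms
3 measures = 3 × 420000 / 146 = 1260000 / 146
= 8630.1 ms


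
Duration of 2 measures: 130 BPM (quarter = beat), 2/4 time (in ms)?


Reasoning:
Quarter-note beat duration = 60000 / 130 ms
Beats per measure (2/4) = 2
One measure = 2 × 60000 / 130 = 120000 / 130 ms
2 measures = 2 × 120000 / 130 = 240000 / 130
= 1846.2 ms


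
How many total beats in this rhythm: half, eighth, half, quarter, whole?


Let's work it out.
Beat values:
  half = 2 beats
  eighth = 0.5 beats
  half = 2 beats
  quarter = 1 beat
  whole = 4 beats
Sum = 2 + 0.5 + 2 + 1 + 4
= 9.5 beats


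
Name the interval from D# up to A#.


Solution.
Letter names: D → A spans 5 letter names → a 5th
Semitones: D# → A# = 7 half-steps
A 5th of 7 semitones is a perfect 5th
= perfect 5th


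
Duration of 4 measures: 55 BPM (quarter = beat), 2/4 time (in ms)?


Working:
Quarter-note beat duration = 60000 / 55 ms
Beats per measure (2/4) = 2
One measure = 2 × 60000 / 55 = 120000 / 55 ms
4 measures = 4 × 120000 / 55 = 480000 / 55
= 8727.3 ms


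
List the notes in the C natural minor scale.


Natural minor scale pattern: W-H-W-W-H-W-W (2-1-2-2-1-2-2 semitones)
Starting from C:
  C + 2 semitones → D
  D + 1 semitone → Eb
  Eb + 2 semitones → F
  F + 2 semitones → G
  G + 1 semitone → Ab
  Ab + 2 semitones → Bb
  Bb + 2 semitones → C
Scale = C D Eb F G Ab Bb


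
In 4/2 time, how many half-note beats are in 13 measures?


Step by step:
Time signature 4/2: the bottom number 2 means the half note gets one count
The top number 4 means 4 half-note beats per measure
Total = 4 × 13 measures
= 52 half-note beats


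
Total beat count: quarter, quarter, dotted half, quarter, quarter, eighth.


Let's work it out.
Beat values:
  quarter = 1 beat
  quarter = 1 beat
  dotted half = 3 beats
  quarter = 1 beat
  quarter = 1 beat
  eighth = 0.5 beats
Sum = 1 + 1 + 3 + 1 + 1 + 0.5
= 7.5 beats


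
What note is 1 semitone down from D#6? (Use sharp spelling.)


Step by step:
D#6: chromatic position 3 in octave 6 → absolute = 6×12 + 3 = 75
Transpose down 1: 75 - 1 = 74
74 = 6×12 + 2 → D in octave 6
Result = D6


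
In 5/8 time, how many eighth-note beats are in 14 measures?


Let's work it out.
Time signature 5/8: the bottom number 8 means the eighth note gets one count
The top number 5 means 5 eighth-note beats per measure
Total = 5 × 14 measures
= 70 eighth-note beats


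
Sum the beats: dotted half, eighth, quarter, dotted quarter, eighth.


Beat values:
  dotted half = 3 beats
  eighth = 0.5 beats
  quarter = 1 beat
  dotted quarter = 1.5 beats
  eighth = 0.5 beats
Sum = 3 + 0.5 + 1 + 1.5 + 0.5
= 6.5 beats


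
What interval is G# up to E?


Step by step:
Letter names: G → E spans 6 letter names → a 6th
Semitones: G# → E = 8 half-steps
A 6th of 8 semitones is a minor 6th
= minor 6th


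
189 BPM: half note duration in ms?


Reasoning:
One quarter-note beat = 60000 / BPM = 60000 / 189 ms
Half note = 2 × quarter note
Duration = 2 × 60000 / 189 = 120000 / 189
= 634.9 ms


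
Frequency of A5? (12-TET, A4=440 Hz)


Working:
f = 440 × 2^(n/12) where n = semitones from A4
A5: 12 semitones from A4
f = 440 × 2^(12/12)
f = 880.00 Hz


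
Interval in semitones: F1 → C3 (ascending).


Working:
Absolute semitone position = octave×12 + chromatic position
F1: 1×12 + 5 = 17
C3: 3×12 + 0 = 36
Difference = 36 - 17 = 19
= 19 semitones


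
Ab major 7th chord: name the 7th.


Major 7th chord = root + major 3rd + perfect 5th + major 7th
Seventh chords stack in thirds, so the letter names are A-C-E-G
Root: Ab
Major 3rd above Ab: C
Perfect 5th above Ab: Eb
Major 7th above Ab: G
The 7th = G


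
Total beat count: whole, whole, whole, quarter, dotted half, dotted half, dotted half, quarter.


Let's work it out.
Beat values:
  whole = 4 beats
  whole = 4 beats
  whole = 4 beats
  quarter = 1 beat
  dotted half = 3 beats
  dotted half = 3 beats
  dotted half = 3 beats
  quarter = 1 beat
Sum = 4 + 4 + 4 + 1 + 3 + 3 + 3 + 1
= 23 beats


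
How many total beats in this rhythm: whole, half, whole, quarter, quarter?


Working:
Beat values:
  whole = 4 beats
  half = 2 beats
  whole = 4 beats
  quarter = 1 beat
  quarter = 1 beat
Sum = 4 + 2 + 4 + 1 + 1
= 12 beats


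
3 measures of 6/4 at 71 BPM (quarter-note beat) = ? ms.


Solution.
Quarter-note beat duration = 60000 / 71 ms
Beats per measure (6/4) = 6
One measure = 6 × 60000 / 71 = 360000 / 71 ms
3 measures = 3 × 360000 / 71 = 1080000 / 71
= 15211.3 ms


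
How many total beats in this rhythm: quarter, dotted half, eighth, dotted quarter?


Working:
Beat values:
  quarter = 1 beat
  dotted half = 3 beats
  eighth = 0.5 beats
  dotted quarter = 1.5 beats
Sum = 1 + 3 + 0.5 + 1.5
= 6 beats


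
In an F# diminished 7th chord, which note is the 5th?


Step by step:
Diminished 7th chord = root + minor 3rd + diminished 5th + diminished 7th
Seventh chords stack in thirds, so the letter names are F-A-C-E
Root: F#
Minor 3rd above F#: A
Diminished 5th above F#: C
Diminished 7th above F#: Eb
The 5th = C


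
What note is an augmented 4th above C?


Let's work it out.
A 4th spans 4 letter names, so from C we land on F
An augmented 4th = 6 semitones above C
Spell F at that pitch: F#
= F#


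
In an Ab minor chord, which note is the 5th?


Step by step:
Minor triad = root + minor 3rd (3 semitones) + perfect 5th (7 semitones)
A triad on Ab stacks thirds, so the chord tones use letter names A-C-E
Root: Ab
Minor 3rd above Ab: Cb
Perfect 5th above Ab: Eb
The 5th = Eb


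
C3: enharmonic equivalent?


Working:
Enharmonic notes sound the same pitch but are spelled with different letter names
C and Dbb name the same pitch class
= Dbb3


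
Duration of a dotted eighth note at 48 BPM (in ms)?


Solution.
One quarter-note beat = 60000 / BPM = 60000 / 48 ms
Dotted eighth note = 3/4 × quarter note
Duration = 3/4 × 60000 / 48 = 45000 / 48
= 937.5 ms


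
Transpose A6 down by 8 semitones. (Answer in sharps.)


Step by step:
A6: chromatic position 9 in octave 6 → absolute = 6×12 + 9 = 81
Transpose down 8: 81 - 8 = 73
73 = 6×12 + 1 → C# in octave 6
Result = C#6


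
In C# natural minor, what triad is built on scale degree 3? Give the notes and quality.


Reasoning:
C# natural minor scale: C# D# E F# G# A B
Diatonic triad on degree 3 stacks scale notes 3, 5, 7: E G# B
E→G# = 4 semitones; E→B = 7 semitones → major triad
= E G# B (major)


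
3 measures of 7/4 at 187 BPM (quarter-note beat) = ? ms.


Quarter-note beat duration = 60000 / 187 ms
Beats per measure (7/4) = 7
One measure = 7 × 60000 / 187 = 420000 / 187 ms
3 measures = 3 × 420000 / 187 = 1260000 / 187
= 6738.0 ms


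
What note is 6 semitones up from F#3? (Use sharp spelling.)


F#3: chromatic position 6 in octave 3 → absolute = 3×12 + 6 = 42
Transpose up 6: 42 + 6 = 48
48 = 4×12 + 0 → C in octave 4
Result = C4


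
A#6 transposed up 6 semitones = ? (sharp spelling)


Working:
A#6: chromatic position 10 in octave 6 → absolute = 6×12 + 10 = 82
Transpose up 6: 82 + 6 = 88
88 = 7×12 + 4 → E in octave 7
Result = E7


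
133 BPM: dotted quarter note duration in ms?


Working:
One quarter-note beat = 60000 / BPM = 60000 / 133 ms
Dotted quarter note = 3/2 × quarter note
Duration = 3/2 × 60000 / 133 = 90000 / 133
= 676.7 ms


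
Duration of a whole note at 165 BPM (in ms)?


Reasoning:
One quarter-note beat = 60000 / BPM = 60000 / 165 ms
Whole note = 4 × quarter note
Duration = 4 × 60000 / 165 = 240000 / 165
= 1454.5 ms


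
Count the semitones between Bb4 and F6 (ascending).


Absolute semitone position = octave×12 + chromatic position
Bb4: 4×12 + 10 = 58
F6: 6×12 + 5 = 77
Difference = 77 - 58 = 19
= 19 semitones


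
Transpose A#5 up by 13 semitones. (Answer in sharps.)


A#5: chromatic position 10 in octave 5 → absolute = 5×12 + 10 = 70
Transpose up 13: 70 + 13 = 83
83 = 6×12 + 11 → B in octave 6
Result = B6


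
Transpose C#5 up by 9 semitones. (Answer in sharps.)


Step by step:
C#5: chromatic position 1 in octave 5 → absolute = 5×12 + 1 = 61
Transpose up 9: 61 + 9 = 70
70 = 5×12 + 10 → A# in octave 5
Result = A#5


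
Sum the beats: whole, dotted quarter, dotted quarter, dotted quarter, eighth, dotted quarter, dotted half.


Solution.
Beat values:
  whole = 4 beats
  dotted quarter = 1.5 beats
  dotted quarter = 1.5 beats
  dotted quarter = 1.5 beats
  eighth = 0.5 beats
  dotted quarter = 1.5 beats
  dotted half = 3 beats
Sum = 4 + 1.5 + 1.5 + 1.5 + 0.5 + 1.5 + 3
= 13.5 beats


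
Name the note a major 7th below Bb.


Solution.
A 7th spans 7 letter names, so from B we land on C
A major 7th = 11 semitones below Bb
Spell C at that pitch: Cb
= Cb


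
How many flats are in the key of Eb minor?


Working:
Flat minor keys: A(0), D(1), G(2), C(3), F(4), Bb(5), Eb(6), Ab(7)
Eb minor has 6 flats
Order of flats: Bb Eb Ab Db Gb Cb Fb → first 6: Bb, Eb, Ab, Db, Gb, Cb
= 6 flats


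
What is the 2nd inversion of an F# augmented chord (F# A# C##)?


Step by step:
Root position: F# A# C##
2nd inversion: move root and 3rd up an octave
Bass note: C##
Notes (bottom to top) = C## F# A#


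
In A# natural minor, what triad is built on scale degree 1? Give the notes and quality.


A# natural minor scale: A# B# C# D# E# F# G#
Diatonic triad on degree 1 stacks scale notes 1, 3, 5: A# C# E#
A#→C# = 3 semitones; A#→E# = 7 semitones → minor triad
= A# C# E# (minor)


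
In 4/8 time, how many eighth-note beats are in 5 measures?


Let's work it out.
Time signature 4/8: the bottom number 8 means the eighth note gets one count
The top number 4 means 4 eighth-note beats per measure
Total = 4 × 5 measures
= 20 eighth-note beats


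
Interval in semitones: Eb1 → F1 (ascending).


Absolute semitone position = octave×12 + chromatic position
Eb1: 1×12 + 3 = 15
F1: 1×12 + 5 = 17
Difference = 17 - 15 = 2
= 2 semitones


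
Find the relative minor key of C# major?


Reasoning:
The relative minor shares the major's key signature and starts on its 6th degree
6th degree = a major 6th above the tonic; a major 6th above C# is A#
→ relative minor of C# major is A# minor
= A# minor


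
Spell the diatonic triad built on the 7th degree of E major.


E major scale: E F# G# A B C# D#
Diatonic triad on degree 7 stacks scale notes 7, 2, 4: D# F# A
D#→F# = 3 semitones; D#→A = 6 semitones → diminished triad
= D# F# A (diminished)


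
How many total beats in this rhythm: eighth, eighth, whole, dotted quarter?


Beat values:
  eighth = 0.5 beats
  eighth = 0.5 beats
  whole = 4 beats
  dotted quarter = 1.5 beats
Sum = 0.5 + 0.5 + 4 + 1.5
= 6.5 beats


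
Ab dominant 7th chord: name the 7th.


Dominant 7th chord = root + major 3rd + perfect 5th + minor 7th
Seventh chords stack in thirds, so the letter names are A-C-E-G
Root: Ab
Major 3rd above Ab: C
Perfect 5th above Ab: Eb
Minor 7th above Ab: Gb
The 7th = Gb


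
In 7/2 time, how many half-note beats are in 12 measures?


Reasoning:
Time signature 7/2: the bottom number 2 means the half note gets one count
The top number 7 means 7 half-note beats per measure
Total = 7 × 12 measures
= 84 half-note beats


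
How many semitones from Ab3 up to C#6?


Let's work it out.
Absolute semitone position = octave×12 + chromatic position
Ab3: 3×12 + 8 = 44
C#6: 6×12 + 1 = 73
Difference = 73 - 44 = 29
= 29 semitones


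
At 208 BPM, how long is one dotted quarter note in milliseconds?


One quarter-note beat = 60000 / BPM = 60000 / 208 ms
Dotted quarter note = 3/2 × quarter note
Duration = 3/2 × 60000 / 208 = 90000 / 208
= 432.7 ms


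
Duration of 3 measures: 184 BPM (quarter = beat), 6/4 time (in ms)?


Working:
Quarter-note beat duration = 60000 / 184 ms
Beats per measure (6/4) = 6
One measure = 6 × 60000 / 184 = 360000 / 184 ms
3 measures = 3 × 360000 / 184 = 1080000 / 184
= 5869.6 ms


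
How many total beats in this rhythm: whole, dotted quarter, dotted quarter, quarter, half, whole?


Let's work it out.
Beat values:
  whole = 4 beats
  dotted quarter = 1.5 beats
  dotted quarter = 1.5 beats
  quarter = 1 beat
  half = 2 beats
  whole = 4 beats
Sum = 4 + 1.5 + 1.5 + 1 + 2 + 4
= 14 beats


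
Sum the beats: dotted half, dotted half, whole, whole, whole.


Reasoning:
Beat values:
  dotted half = 3 beats
  dotted half = 3 beats
  whole = 4 beats
  whole = 4 beats
  whole = 4 beats
Sum = 3 + 3 + 4 + 4 + 4
= 18 beats


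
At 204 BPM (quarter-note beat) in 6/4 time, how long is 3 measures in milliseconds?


Reasoning:
Quarter-note beat duration = 60000 / 204 ms
Beats per measure (6/4) = 6
One measure = 6 × 60000 / 204 = 360000 / 204 ms
3 measures = 3 × 360000 / 204 = 1080000 / 204
= 5294.1 ms


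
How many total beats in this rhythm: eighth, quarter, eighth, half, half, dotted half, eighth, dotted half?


Beat values:
  eighth = 0.5 beats
  quarter = 1 beat
  eighth = 0.5 beats
  half = 2 beats
  half = 2 beats
  dotted half = 3 beats
  eighth = 0.5 beats
  dotted half = 3 beats
Sum = 0.5 + 1 + 0.5 + 2 + 2 + 3 + 0.5 + 3
= 12.5 beats


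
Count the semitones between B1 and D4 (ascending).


Solution.
Absolute semitone position = octave×12 + chromatic position
B1: 1×12 + 11 = 23
D4: 4×12 + 2 = 50
Difference = 50 - 23 = 27
= 27 semitones


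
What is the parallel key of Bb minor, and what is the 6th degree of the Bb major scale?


Parallel keys share the same tonic but differ in mode
Bb minor → parallel is Bb major
Bb major scale: Bb C D Eb F G A
= Bb major; 6th degree = G


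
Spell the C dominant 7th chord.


Dominant 7th chord = root + major 3rd + perfect 5th + minor 7th
Seventh chords stack in thirds, so the letter names are C-E-G-B
Root: C
Major 3rd above C: E
Perfect 5th above C: G
Minor 7th above C: Bb
Chord = C E G Bb


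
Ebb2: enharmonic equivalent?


Working:
Enharmonic notes sound the same pitch but are spelled with different letter names
Ebb and D name the same pitch class
= D2


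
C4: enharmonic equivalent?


Working:
Enharmonic notes sound the same pitch but are spelled with different letter names
C and B# name the same pitch class
Octave numbers change at C, so C4 = B#3
= B#3


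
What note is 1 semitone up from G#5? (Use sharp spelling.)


Working:
G#5: chromatic position 8 in octave 5 → absolute = 5×12 + 8 = 68
Transpose up 1: 68 + 1 = 69
69 = 5×12 + 9 → A in octave 5
Result = A5


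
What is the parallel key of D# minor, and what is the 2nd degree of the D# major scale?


Reasoning:
Parallel keys share the same tonic but differ in mode
D# minor → parallel is D# major
D# major scale: D# E# F## G# A# B# C##
= D# major; 2nd degree = E#


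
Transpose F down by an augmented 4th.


Working:
augmented 4th: 4 letter names, 6 semitones
Letter: F - 3 → C
Pitch: F - 6 semitones, spelled as a C → Cb
= Cb


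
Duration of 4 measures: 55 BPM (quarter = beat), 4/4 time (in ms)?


Step by step:
Quarter-note beat duration = 60000 / 55 ms
Beats per measure (4/4) = 4
One measure = 4 × 60000 / 55 = 240000 / 55 ms
4 measures = 4 × 240000 / 55 = 960000 / 55
= 17454.5 ms


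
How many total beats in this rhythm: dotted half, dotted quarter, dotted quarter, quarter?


Beat values:
  dotted half = 3 beats
  dotted quarter = 1.5 beats
  dotted quarter = 1.5 beats
  quarter = 1 beat
Sum = 3 + 1.5 + 1.5 + 1
= 7 beats


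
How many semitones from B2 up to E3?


Step by step:
Absolute semitone position = octave×12 + chromatic position
B2: 2×12 + 11 = 35
E3: 3×12 + 4 = 40
Difference = 40 - 35 = 5
= 5 semitones


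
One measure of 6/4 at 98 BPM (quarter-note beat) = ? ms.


Quarter-note beat duration = 60000 / 98 ms
Beats per measure (6/4) = 6
One measure = 6 × 60000 / 98 = 360000 / 98 ms
= 3673.5 ms


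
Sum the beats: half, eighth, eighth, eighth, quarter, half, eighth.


Let's work it out.
Beat values:
  half = 2 beats
  eighth = 0.5 beats
  eighth = 0.5 beats
  eighth = 0.5 beats
  quarter = 1 beat
  half = 2 beats
  eighth = 0.5 beats
Sum = 2 + 0.5 + 0.5 + 0.5 + 1 + 2 + 0.5
= 7 beats


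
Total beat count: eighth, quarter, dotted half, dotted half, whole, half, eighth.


Beat values:
  eighth = 0.5 beats
  quarter = 1 beat
  dotted half = 3 beats
  dotted half = 3 beats
  whole = 4 beats
  half = 2 beats
  eighth = 0.5 beats
Sum = 0.5 + 1 + 3 + 3 + 4 + 2 + 0.5
= 14 beats


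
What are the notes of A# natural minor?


Reasoning:
Natural minor scale pattern: W-H-W-W-H-W-W (2-1-2-2-1-2-2 semitones)
Starting from A#:
  A# + 2 semitones → B#
  B# + 1 semitone → C#
  C# + 2 semitones → D#
  D# + 2 semitones → E#
  E# + 1 semitone → F#
  F# + 2 semitones → G#
  G# + 2 semitones → A#
Scale = A# B# C# D# E# F# G#


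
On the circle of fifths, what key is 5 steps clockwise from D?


Solution.
Each clockwise step on the circle of fifths moves up a perfect 5th
From D: D → A → E → B → F#/Gb → Db
= Db


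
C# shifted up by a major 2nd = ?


Working:
major 2nd: 2 letter names, 2 semitones
Letter: C + 1 → D
Pitch: C# + 2 semitones, spelled as a D → D#
= D#


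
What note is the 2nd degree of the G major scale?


Major scale pattern: W-W-H-W-W-W-H (2-2-1-2-2-2-1 semitones)
Starting from G:
  G + 2 semitones → A
  A + 2 semitones → B
  B + 1 semitone → C
  C + 2 semitones → D
  D + 2 semitones → E
  E + 2 semitones → F#
  F# + 1 semitone → G
Scale: G A B C D E F#
Degree 2 = A


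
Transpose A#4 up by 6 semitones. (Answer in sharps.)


Solution.
A#4: chromatic position 10 in octave 4 → absolute = 4×12 + 10 = 58
Transpose up 6: 58 + 6 = 64
64 = 5×12 + 4 → E in octave 5
Result = E5


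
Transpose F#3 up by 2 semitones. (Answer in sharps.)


F#3: chromatic position 6 in octave 3 → absolute = 3×12 + 6 = 42
Transpose up 2: 42 + 2 = 44
44 = 3×12 + 8 → G# in octave 3
Result = G#3


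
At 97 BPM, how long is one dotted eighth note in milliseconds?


Solution.
One quarter-note beat = 60000 / BPM = 60000 / 97 ms
Dotted eighth note = 3/4 × quarter note
Duration = 3/4 × 60000 / 97 = 45000 / 97
= 463.9 ms


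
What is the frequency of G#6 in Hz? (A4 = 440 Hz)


Reasoning:
f = 440 × 2^(n/12) where n = semitones from A4
G#6: 23 semitones from A4
f = 440 × 2^(23/12)
f = 1661.22 Hz


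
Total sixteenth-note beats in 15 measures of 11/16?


Let's work it out.
Time signature 11/16: the bottom number 16 means the sixteenth note gets one count
The top number 11 means 11 sixteenth-note beats per measure
Total = 11 × 15 measures
= 165 sixteenth-note beats


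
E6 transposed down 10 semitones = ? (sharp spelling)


Step by step:
E6: chromatic position 4 in octave 6 → absolute = 6×12 + 4 = 76
Transpose down 10: 76 - 10 = 66
66 = 5×12 + 6 → F# in octave 5
Result = F#5


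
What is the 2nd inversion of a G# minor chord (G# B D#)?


Solution.
Root position: G# B D#
2nd inversion: move root and 3rd up an octave
Bass note: D#
Notes (bottom to top) = D# G# B


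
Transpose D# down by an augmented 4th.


Reasoning:
augmented 4th: 4 letter names, 6 semitones
Letter: D - 3 → A
Pitch: D# - 6 semitones, spelled as an A → A
= A


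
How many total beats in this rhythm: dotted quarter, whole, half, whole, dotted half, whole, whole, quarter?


Beat values:
  dotted quarter = 1.5 beats
  whole = 4 beats
  half = 2 beats
  whole = 4 beats
  dotted half = 3 beats
  whole = 4 beats
  whole = 4 beats
  quarter = 1 beat
Sum = 1.5 + 4 + 2 + 4 + 3 + 4 + 4 + 1
= 23.5 beats


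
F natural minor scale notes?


Solution.
Natural minor scale pattern: W-H-W-W-H-W-W (2-1-2-2-1-2-2 semitones)
Starting from F:
  F + 2 semitones → G
  G + 1 semitone → Ab
  Ab + 2 semitones → Bb
  Bb + 2 semitones → C
  C + 1 semitone → Db
  Db + 2 semitones → Eb
  Eb + 2 semitones → F
Scale = F G Ab Bb C Db Eb


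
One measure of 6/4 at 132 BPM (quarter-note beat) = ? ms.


Step by step:
Quarter-note beat duration = 60000 / 132 ms
Beats per measure (6/4) = 6
One measure = 6 × 60000 / 132 = 360000 / 132 ms
= 2727.3 ms


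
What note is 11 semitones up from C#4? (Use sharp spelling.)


Working:
C#4: chromatic position 1 in octave 4 → absolute = 4×12 + 1 = 49
Transpose up 11: 49 + 11 = 60
60 = 5×12 + 0 → C in octave 5
Result = C5


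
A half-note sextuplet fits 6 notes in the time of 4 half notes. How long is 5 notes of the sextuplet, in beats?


Reasoning:
Sextuplet: 6 notes occupy the space of 4 half notes
Space = 4 × 2 = 8 beats
Each sextuplet note = 8 / 6 = 4/3 beats
5 notes = 5 × 4/3 = 20/3
= 20/3 beats


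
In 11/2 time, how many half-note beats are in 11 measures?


Solution.
Time signature 11/2: the bottom number 2 means the half note gets one count
The top number 11 means 11 half-note beats per measure
Total = 11 × 11 measures
= 121 half-note beats


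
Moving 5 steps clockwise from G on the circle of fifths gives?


Each clockwise step on the circle of fifths moves up a perfect 5th
From G: G → D → A → E → B → F#/Gb
= F#/Gb


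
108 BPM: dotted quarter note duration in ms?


One quarter-note beat = 60000 / BPM = 60000 / 108 ms
Dotted quarter note = 3/2 × quarter note
Duration = 3/2 × 60000 / 108 = 90000 / 108
= 833.3 ms


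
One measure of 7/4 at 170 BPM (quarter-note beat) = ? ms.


Solution.
Quarter-note beat duration = 60000 / 170 ms
Beats per measure (7/4) = 7
One measure = 7 × 60000 / 170 = 420000 / 170 ms
= 2470.6 ms


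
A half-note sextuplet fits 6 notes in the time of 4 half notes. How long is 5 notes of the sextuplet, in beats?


Sextuplet: 6 notes occupy the space of 4 half notes
Space = 4 × 2 = 8 beats
Each sextuplet note = 8 / 6 = 4/3 beats
5 notes = 5 × 4/3 = 20/3
= 20/3 beats


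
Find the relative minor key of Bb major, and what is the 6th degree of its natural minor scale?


Solution.
The relative minor shares the major's key signature and starts on its 6th degree
6th degree = a major 6th above the tonic; a major 6th above Bb is G
→ relative minor of Bb major is G minor
G natural minor scale: G A Bb C D Eb F
= G minor; 6th degree = Eb


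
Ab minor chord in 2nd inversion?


Let's work it out.
Root position: Ab Cb Eb
2nd inversion: move root and 3rd up an octave
Bass note: Eb
Notes (bottom to top) = Eb Ab Cb


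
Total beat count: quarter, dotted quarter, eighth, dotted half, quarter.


Step by step:
Beat values:
  quarter = 1 beat
  dotted quarter = 1.5 beats
  eighth = 0.5 beats
  dotted half = 3 beats
  quarter = 1 beat
Sum = 1 + 1.5 + 0.5 + 3 + 1
= 7 beats


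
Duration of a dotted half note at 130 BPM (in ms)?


Let's work it out.
One quarter-note beat = 60000 / BPM = 60000 / 130 ms
Dotted half note = 3 × quarter note
Duration = 3 × 60000 / 130 = 180000 / 130
= 1384.6 ms


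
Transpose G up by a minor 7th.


Let's work it out.
minor 7th: 7 letter names, 10 semitones
Letter: G + 6 → F
Pitch: G + 10 semitones, spelled as an F → F
= F


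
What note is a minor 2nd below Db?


Let's work it out.
A 2nd spans 2 letter names, so from D we land on C
A minor 2nd = 1 semitone below Db
Spell C at that pitch: C
= C


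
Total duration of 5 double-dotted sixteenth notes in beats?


Base sixteenth note = 1/4 beats
Dot 1 adds half the previous value: +1/8
Dot 2 adds half the previous value: +1/16
One double-dotted sixteenth = 1/4 + 1/8 + 1/16 = 7/16
5 of them = 5 × 7/16 = 35/16
= 35/16 beats


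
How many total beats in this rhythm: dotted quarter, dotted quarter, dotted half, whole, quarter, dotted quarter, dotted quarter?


Solution.
Beat values:
  dotted quarter = 1.5 beats
  dotted quarter = 1.5 beats
  dotted half = 3 beats
  whole = 4 beats
  quarter = 1 beat
  dotted quarter = 1.5 beats
  dotted quarter = 1.5 beats
Sum = 1.5 + 1.5 + 3 + 4 + 1 + 1.5 + 1.5
= 14 beats


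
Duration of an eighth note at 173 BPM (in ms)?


One quarter-note beat = 60000 / BPM = 60000 / 173 ms
Eighth note = 1/2 × quarter note
Duration = 1/2 × 60000 / 173 = 30000 / 173
= 173.4 ms


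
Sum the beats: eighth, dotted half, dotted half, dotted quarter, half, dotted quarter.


Solution.
Beat values:
  eighth = 0.5 beats
  dotted half = 3 beats
  dotted half = 3 beats
  dotted quarter = 1.5 beats
  half = 2 beats
  dotted quarter = 1.5 beats
Sum = 0.5 + 3 + 3 + 1.5 + 2 + 1.5
= 11.5 beats


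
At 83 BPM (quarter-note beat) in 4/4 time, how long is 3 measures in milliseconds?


Quarter-note beat duration = 60000 / 83 ms
Beats per measure (4/4) = 4
One measure = 4 × 60000 / 83 = 240000 / 83 ms
3 measures = 3 × 240000 / 83 = 720000 / 83
= 8674.7 ms


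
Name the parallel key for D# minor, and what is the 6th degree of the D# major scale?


Parallel keys share the same tonic but differ in mode
D# minor → parallel is D# major
D# major scale: D# E# F## G# A# B# C##
= D# major; 6th degree = B#


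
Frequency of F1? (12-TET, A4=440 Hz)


Step by step:
f = 440 × 2^(n/12) where n = semitones from A4
F1: -40 semitones from A4
f = 440 × 2^(-40/12)
f = 43.65 Hz


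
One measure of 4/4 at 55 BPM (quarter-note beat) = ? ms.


Reasoning:
Quarter-note beat duration = 60000 / 55 ms
Beats per measure (4/4) = 4
One measure = 4 × 60000 / 55 = 240000 / 55 ms
= 4363.6 ms


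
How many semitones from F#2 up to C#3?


Solution.
Absolute semitone position = octave×12 + chromatic position
F#2: 2×12 + 6 = 30
C#3: 3×12 + 1 = 37
Difference = 37 - 30 = 7
= 7 semitones


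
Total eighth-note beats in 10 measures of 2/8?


Reasoning:
Time signature 2/8: the bottom number 8 means the eighth note gets one count
The top number 2 means 2 eighth-note beats per measure
Total = 2 × 10 measures
= 20 eighth-note beats


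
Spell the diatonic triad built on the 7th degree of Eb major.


Solution.
Eb major scale: Eb F G Ab Bb C D
Diatonic triad on degree 7 stacks scale notes 7, 2, 4: D F Ab
D→F = 3 semitones; D→Ab = 6 semitones → diminished triad
= D F Ab (diminished)


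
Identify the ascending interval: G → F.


Solution.
Letter names: G → F spans 7 letter names → a 7th
Semitones: G → F = 10 half-steps
A 7th of 10 semitones is a minor 7th
= minor 7th


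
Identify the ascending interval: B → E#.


Working:
Letter names: B → E spans 4 letter names → a 4th
Semitones: B → E# = 6 half-steps
A 4th of 6 semitones is an augmented 4th
= augmented 4th


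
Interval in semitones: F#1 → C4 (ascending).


Reasoning:
Absolute semitone position = octave×12 + chromatic position
F#1: 1×12 + 6 = 18
C4: 4×12 + 0 = 48
Difference = 48 - 18 = 30
= 30 semitones


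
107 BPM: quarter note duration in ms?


Working:
One quarter-note beat = 60000 / BPM = 60000 / 107 ms
Duration = 60000 / 107
= 560.7 ms


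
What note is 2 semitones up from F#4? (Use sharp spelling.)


Solution.
F#4: chromatic position 6 in octave 4 → absolute = 4×12 + 6 = 54
Transpose up 2: 54 + 2 = 56
56 = 4×12 + 8 → G# in octave 4
Result = G#4


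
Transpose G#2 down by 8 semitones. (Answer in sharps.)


Let's work it out.
G#2: chromatic position 8 in octave 2 → absolute = 2×12 + 8 = 32
Transpose down 8: 32 - 8 = 24
24 = 2×12 + 0 → C in octave 2
Result = C2


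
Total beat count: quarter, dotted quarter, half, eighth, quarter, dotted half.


Beat values:
  quarter = 1 beat
  dotted quarter = 1.5 beats
  half = 2 beats
  eighth = 0.5 beats
  quarter = 1 beat
  dotted half = 3 beats
Sum = 1 + 1.5 + 2 + 0.5 + 1 + 3
= 9 beats


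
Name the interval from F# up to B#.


Letter names: F → B spans 4 letter names → a 4th
Semitones: F# → B# = 6 half-steps
A 4th of 6 semitones is an augmented 4th
= augmented 4th


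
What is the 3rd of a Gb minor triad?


Minor triad = root + minor 3rd (3 semitones) + perfect 5th (7 semitones)
A triad on Gb stacks thirds, so the chord tones use letter names G-B-D
Root: Gb
Minor 3rd above Gb: Bbb
Perfect 5th above Gb: Db
The 3rd = Bbb


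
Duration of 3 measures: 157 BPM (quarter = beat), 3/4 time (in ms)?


Let's work it out.
Quarter-note beat duration = 60000 / 157 ms
Beats per measure (3/4) = 3
One measure = 3 × 60000 / 157 = 180000 / 157 ms
3 measures = 3 × 180000 / 157 = 540000 / 157
= 3439.5 ms


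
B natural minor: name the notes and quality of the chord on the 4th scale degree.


Solution.
B natural minor scale: B C# D E F# G A
Diatonic triad on degree 4 stacks scale notes 4, 6, 1: E G B
E→G = 3 semitones; E→B = 7 semitones → minor triad
= E G B (minor)


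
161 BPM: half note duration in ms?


Working:
One quarter-note beat = 60000 / BPM = 60000 / 161 ms
Half note = 2 × quarter note
Duration = 2 × 60000 / 161 = 120000 / 161
= 745.3 ms


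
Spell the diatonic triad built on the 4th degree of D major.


D major scale: D E F# G A B C#
Diatonic triad on degree 4 stacks scale notes 4, 6, 1: G B D
G→B = 4 semitones; G→D = 7 semitones → major triad
= G B D (major)


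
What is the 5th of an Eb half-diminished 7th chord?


Step by step:
Half-diminished 7th chord = root + minor 3rd + diminished 5th + minor 7th
Seventh chords stack in thirds, so the letter names are E-G-B-D
Root: Eb
Minor 3rd above Eb: Gb
Diminished 5th above Eb: Bbb
Minor 7th above Eb: Db
The 5th = Bbb


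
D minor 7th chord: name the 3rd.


Solution.
Minor 7th chord = root + minor 3rd + perfect 5th + minor 7th
Seventh chords stack in thirds, so the letter names are D-F-A-C
Root: D
Minor 3rd above D: F
Perfect 5th above D: A
Minor 7th above D: C
The 3rd = F


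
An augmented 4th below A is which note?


Let's work it out.
A 4th spans 4 letter names, so from A we land on E
An augmented 4th = 6 semitones below A
Spell E at that pitch: Eb
= Eb


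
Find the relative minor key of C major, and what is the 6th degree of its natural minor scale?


Let's work it out.
The relative minor shares the major's key signature and starts on its 6th degree
6th degree = a major 6th above the tonic; a major 6th above C is A
→ relative minor of C major is A minor
A natural minor scale: A B C D E F G
= A minor; 6th degree = F


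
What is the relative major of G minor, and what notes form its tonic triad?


Solution.
The relative major shares the key signature and is a minor 3rd above the minor tonic
A minor 3rd above G is Bb
→ relative major of G minor is Bb major
Tonic triad of Bb major = root + major 3rd + perfect 5th = Bb D F
= Bb major; triad = Bb D F


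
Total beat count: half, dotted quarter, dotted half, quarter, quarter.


Beat values:
  half = 2 beats
  dotted quarter = 1.5 beats
  dotted half = 3 beats
  quarter = 1 beat
  quarter = 1 beat
Sum = 2 + 1.5 + 3 + 1 + 1
= 8.5 beats


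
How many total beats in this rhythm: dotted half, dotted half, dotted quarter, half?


Beat values:
  dotted half = 3 beats
  dotted half = 3 beats
  dotted quarter = 1.5 beats
  half = 2 beats
Sum = 3 + 3 + 1.5 + 2
= 9.5 beats


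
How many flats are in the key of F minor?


Solution.
Flat minor keys: A(0), D(1), G(2), C(3), F(4), Bb(5), Eb(6), Ab(7)
F minor has 4 flats
Order of flats: Bb Eb Ab Db Gb Cb Fb → first 4: Bb, Eb, Ab, Db
= 4 flats


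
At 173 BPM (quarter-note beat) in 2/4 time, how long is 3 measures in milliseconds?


Quarter-note beat duration = 60000 / 173 ms
Beats per measure (2/4) = 2
One measure = 2 × 60000 / 173 = 120000 / 173 ms
3 measures = 3 × 120000 / 173 = 360000 / 173
= 2080.9 ms


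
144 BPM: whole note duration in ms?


Reasoning:
One quarter-note beat = 60000 / BPM = 60000 / 144 ms
Whole note = 4 × quarter note
Duration = 4 × 60000 / 144 = 240000 / 144
= 1666.7 ms


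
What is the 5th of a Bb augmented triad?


Solution.
Augmented triad = root + major 3rd (4 semitones) + augmented 5th (8 semitones)
A triad on Bb stacks thirds, so the chord tones use letter names B-D-F
Root: Bb
Major 3rd above Bb: D
Augmented 5th above Bb: F#
The 5th = F#


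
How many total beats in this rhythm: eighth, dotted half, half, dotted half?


Beat values:
  eighth = 0.5 beats
  dotted half = 3 beats
  half = 2 beats
  dotted half = 3 beats
Sum = 0.5 + 3 + 2 + 3
= 8.5 beats


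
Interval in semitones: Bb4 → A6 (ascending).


Let's work it out.
Absolute semitone position = octave×12 + chromatic position
Bb4: 4×12 + 10 = 58
A6: 6×12 + 9 = 81
Difference = 81 - 58 = 23
= 23 semitones


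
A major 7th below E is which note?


Solution.
A 7th spans 7 letter names, so from E we land on F
A major 7th = 11 semitones below E
Spell F at that pitch: F
= F


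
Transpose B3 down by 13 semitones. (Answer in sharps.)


Step by step:
B3: chromatic position 11 in octave 3 → absolute = 3×12 + 11 = 47
Transpose down 13: 47 - 13 = 34
34 = 2×12 + 10 → A# in octave 2
Result = A#2


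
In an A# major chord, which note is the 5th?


Major triad = root + major 3rd (4 semitones) + perfect 5th (7 semitones)
A triad on A# stacks thirds, so the chord tones use letter names A-C-E
Root: A#
Major 3rd above A#: C##
Perfect 5th above A#: E#
The 5th = E#


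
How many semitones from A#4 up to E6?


Let's work it out.
Absolute semitone position = octave×12 + chromatic position
A#4: 4×12 + 10 = 58
E6: 6×12 + 4 = 76
Difference = 76 - 58 = 18
= 18 semitones


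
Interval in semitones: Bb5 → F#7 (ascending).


Absolute semitone position = octave×12 + chromatic position
Bb5: 5×12 + 10 = 70
F#7: 7×12 + 6 = 90
Difference = 90 - 70 = 20
= 20 semitones


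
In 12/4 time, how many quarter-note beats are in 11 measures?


Solution.
Time signature 12/4: the bottom number 4 means the quarter note gets one count
The top number 12 means 12 quarter-note beats per measure
Total = 12 × 11 measures
= 132 quarter-note beats


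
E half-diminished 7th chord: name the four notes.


Step by step:
Half-diminished 7th chord = root + minor 3rd + diminished 5th + minor 7th
Seventh chords stack in thirds, so the letter names are E-G-B-D
Root: E
Minor 3rd above E: G
Diminished 5th above E: Bb
Minor 7th above E: D
Chord = E G Bb D


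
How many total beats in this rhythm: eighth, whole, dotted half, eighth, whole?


Beat values:
  eighth = 0.5 beats
  whole = 4 beats
  dotted half = 3 beats
  eighth = 0.5 beats
  whole = 4 beats
Sum = 0.5 + 4 + 3 + 0.5 + 4
= 12 beats


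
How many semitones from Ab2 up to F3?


Working:
Absolute semitone position = octave×12 + chromatic position
Ab2: 2×12 + 8 = 32
F3: 3×12 + 5 = 41
Difference = 41 - 32 = 9
= 9 semitones


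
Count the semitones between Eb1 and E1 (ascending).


Absolute semitone position = octave×12 + chromatic position
Eb1: 1×12 + 3 = 15
E1: 1×12 + 4 = 16
Difference = 16 - 15 = 1
= 1 semitone


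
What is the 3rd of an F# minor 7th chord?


Working:
Minor 7th chord = root + minor 3rd + perfect 5th + minor 7th
Seventh chords stack in thirds, so the letter names are F-A-C-E
Root: F#
Minor 3rd above F#: A
Perfect 5th above F#: C#
Minor 7th above F#: E
The 3rd = A


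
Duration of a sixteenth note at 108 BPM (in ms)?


Step by step:
One quarter-note beat = 60000 / BPM = 60000 / 108 ms
Sixteenth note = 1/4 × quarter note
Duration = 1/4 × 60000 / 108 = 15000 / 108
= 138.9 ms


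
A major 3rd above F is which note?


Solution.
A 3rd spans 3 letter names, so from F we land on A
A major 3rd = 4 semitones above F
Spell A at that pitch: A
= A


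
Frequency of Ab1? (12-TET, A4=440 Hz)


Working:
f = 440 × 2^(n/12) where n = semitones from A4
Ab1: -37 semitones from A4
f = 440 × 2^(-37/12)
f = 51.91 Hz


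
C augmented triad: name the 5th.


Augmented triad = root + major 3rd (4 semitones) + augmented 5th (8 semitones)
A triad on C stacks thirds, so the chord tones use letter names C-E-G
Root: C
Major 3rd above C: E
Augmented 5th above C: G#
The 5th = G#


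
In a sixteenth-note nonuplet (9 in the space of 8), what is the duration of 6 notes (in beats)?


Nonuplet: 9 notes occupy the space of 8 sixteenth notes
Space = 8 × 1/4 = 2 beats
Each nonuplet note = 2 / 9 = 2/9 beats
6 notes = 6 × 2/9 = 4/3
= 4/3 beats


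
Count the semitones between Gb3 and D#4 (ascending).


Let's work it out.
Absolute semitone position = octave×12 + chromatic position
Gb3: 3×12 + 6 = 42
D#4: 4×12 + 3 = 51
Difference = 51 - 42 = 9
= 9 semitones


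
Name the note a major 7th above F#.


Solution.
A 7th spans 7 letter names, so from F we land on E
A major 7th = 11 semitones above F#
Spell E at that pitch: E#
= E#


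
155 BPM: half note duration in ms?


Solution.
One quarter-note beat = 60000 / BPM = 60000 / 155 ms
Half note = 2 × quarter note
Duration = 2 × 60000 / 155 = 120000 / 155
= 774.2 ms


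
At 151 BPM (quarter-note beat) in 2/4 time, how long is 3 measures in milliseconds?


Solution.
Quarter-note beat duration = 60000 / 151 ms
Beats per measure (2/4) = 2
One measure = 2 × 60000 / 151 = 120000 / 151 ms
3 measures = 3 × 120000 / 151 = 360000 / 151
= 2384.1 ms
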